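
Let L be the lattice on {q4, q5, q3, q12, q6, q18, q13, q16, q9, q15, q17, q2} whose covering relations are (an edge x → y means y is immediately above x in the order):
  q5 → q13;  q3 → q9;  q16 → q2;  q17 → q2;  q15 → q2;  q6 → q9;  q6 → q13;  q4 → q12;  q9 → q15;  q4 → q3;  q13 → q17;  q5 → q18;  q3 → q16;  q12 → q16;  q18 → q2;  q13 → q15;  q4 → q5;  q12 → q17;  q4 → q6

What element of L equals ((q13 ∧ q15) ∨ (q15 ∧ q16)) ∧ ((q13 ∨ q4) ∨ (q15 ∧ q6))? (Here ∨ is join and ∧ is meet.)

q13 ∧ q15 = q13
q15 ∧ q16 = q3
q13 ∨ q3 = q15
q13 ∨ q4 = q13
q15 ∧ q6 = q6
q13 ∨ q6 = q13
q15 ∧ q13 = q13

q13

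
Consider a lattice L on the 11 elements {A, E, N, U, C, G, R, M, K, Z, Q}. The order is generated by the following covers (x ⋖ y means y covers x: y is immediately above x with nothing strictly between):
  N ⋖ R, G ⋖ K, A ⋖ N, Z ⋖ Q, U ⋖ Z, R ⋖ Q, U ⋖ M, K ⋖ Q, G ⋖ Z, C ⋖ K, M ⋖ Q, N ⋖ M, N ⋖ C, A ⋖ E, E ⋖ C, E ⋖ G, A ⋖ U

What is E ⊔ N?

Common upper bounds of {E, N}: C, K, Q.
The least among these is C.

C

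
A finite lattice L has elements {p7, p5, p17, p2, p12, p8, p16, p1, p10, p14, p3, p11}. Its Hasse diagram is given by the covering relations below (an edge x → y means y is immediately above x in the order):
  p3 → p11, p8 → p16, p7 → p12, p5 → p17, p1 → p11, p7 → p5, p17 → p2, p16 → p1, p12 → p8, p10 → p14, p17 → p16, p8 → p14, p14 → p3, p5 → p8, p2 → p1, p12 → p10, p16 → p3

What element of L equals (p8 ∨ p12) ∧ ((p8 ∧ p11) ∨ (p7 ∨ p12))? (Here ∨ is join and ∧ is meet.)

p8

p8 ∨ p12 = p8
p8 ∧ p11 = p8
p7 ∨ p12 = p12
p8 ∨ p12 = p8
p8 ∧ p8 = p8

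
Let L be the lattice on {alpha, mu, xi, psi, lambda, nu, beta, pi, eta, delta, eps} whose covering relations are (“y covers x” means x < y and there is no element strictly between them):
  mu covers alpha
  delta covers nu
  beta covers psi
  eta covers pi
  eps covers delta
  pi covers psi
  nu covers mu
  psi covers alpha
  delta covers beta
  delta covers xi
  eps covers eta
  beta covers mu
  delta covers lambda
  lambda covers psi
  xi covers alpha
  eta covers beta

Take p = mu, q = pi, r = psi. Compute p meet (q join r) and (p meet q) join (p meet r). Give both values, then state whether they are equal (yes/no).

q join r = pi, so p meet (q join r) = mu meet pi = alpha.
p meet q = alpha and p meet r = alpha, so (p meet q) join (p meet r) = alpha join alpha = alpha.
Equal: yes.

alpha; alpha; yes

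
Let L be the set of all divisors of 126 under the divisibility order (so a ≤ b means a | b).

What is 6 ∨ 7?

42

Common upper bounds of {6, 7}: 126, 42.
The least among these is 42.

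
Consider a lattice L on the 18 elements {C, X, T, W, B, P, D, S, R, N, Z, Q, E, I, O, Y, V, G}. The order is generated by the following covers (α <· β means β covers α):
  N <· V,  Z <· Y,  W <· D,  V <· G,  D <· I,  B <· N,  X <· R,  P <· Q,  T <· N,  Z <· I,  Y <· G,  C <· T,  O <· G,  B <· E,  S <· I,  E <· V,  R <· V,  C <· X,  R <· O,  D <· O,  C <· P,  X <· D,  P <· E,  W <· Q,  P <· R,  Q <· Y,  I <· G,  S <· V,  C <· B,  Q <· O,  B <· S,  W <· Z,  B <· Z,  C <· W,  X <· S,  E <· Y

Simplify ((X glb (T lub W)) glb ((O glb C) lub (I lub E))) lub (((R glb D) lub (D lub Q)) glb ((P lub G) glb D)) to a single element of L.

D

T ∨ W = G
X ∧ G = X
O ∧ C = C
I ∨ E = G
C ∨ G = G
X ∧ G = X
R ∧ D = X
D ∨ Q = O
X ∨ O = O
P ∨ G = G
G ∧ D = D
O ∧ D = D
X ∨ D = D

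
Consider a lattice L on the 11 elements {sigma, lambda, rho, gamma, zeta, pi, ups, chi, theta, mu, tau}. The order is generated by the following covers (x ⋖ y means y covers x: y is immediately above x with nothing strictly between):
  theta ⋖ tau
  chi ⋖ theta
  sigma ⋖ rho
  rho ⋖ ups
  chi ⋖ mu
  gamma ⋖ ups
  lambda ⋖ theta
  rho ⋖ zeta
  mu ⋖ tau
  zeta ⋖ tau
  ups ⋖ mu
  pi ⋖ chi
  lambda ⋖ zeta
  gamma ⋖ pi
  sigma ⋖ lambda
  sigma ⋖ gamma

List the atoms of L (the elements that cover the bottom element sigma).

gamma, lambda, rho

The atoms are exactly the elements that cover sigma: gamma, lambda, rho.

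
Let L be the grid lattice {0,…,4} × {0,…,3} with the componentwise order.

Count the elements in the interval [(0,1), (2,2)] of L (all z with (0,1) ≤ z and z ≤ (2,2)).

The interval [(0,1), (2,2)] = {(0,1), (0,2), (1,1), (1,2), (2,1), (2,2)}, which has 6 elements.

6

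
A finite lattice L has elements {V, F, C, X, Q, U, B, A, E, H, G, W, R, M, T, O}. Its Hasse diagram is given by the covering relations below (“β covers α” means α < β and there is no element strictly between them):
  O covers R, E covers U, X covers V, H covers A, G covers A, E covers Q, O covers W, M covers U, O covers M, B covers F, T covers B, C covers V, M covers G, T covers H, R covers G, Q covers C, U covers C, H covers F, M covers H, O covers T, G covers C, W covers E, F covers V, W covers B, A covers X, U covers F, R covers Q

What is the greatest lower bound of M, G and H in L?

A

Common lower bounds of {M, G, H}: A, V, X.
The greatest among these is A.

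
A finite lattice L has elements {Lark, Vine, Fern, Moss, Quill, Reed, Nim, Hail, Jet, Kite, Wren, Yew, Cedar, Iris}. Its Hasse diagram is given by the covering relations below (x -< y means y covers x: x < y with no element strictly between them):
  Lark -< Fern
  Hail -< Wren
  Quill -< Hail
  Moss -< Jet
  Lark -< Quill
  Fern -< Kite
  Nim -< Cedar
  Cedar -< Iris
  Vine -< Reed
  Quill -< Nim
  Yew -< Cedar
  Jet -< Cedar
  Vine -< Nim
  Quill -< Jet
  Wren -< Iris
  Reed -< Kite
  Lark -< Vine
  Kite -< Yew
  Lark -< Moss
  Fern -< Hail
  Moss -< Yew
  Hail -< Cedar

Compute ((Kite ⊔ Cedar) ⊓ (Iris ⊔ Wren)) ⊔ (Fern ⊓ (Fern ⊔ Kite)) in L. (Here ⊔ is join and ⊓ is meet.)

Cedar

Kite ∨ Cedar = Cedar
Iris ∨ Wren = Iris
Cedar ∧ Iris = Cedar
Fern ∨ Kite = Kite
Fern ∧ Kite = Fern
Cedar ∨ Fern = Cedar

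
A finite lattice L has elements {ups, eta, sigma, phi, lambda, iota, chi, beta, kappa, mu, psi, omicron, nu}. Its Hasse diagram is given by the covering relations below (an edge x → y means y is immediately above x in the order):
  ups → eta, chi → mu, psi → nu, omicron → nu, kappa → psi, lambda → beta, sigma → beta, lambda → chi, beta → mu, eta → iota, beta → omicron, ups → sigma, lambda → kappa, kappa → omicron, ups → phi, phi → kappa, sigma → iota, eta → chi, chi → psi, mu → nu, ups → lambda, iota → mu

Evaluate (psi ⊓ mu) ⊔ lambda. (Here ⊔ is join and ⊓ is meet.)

psi ∧ mu = chi
chi ∨ lambda = chi

chi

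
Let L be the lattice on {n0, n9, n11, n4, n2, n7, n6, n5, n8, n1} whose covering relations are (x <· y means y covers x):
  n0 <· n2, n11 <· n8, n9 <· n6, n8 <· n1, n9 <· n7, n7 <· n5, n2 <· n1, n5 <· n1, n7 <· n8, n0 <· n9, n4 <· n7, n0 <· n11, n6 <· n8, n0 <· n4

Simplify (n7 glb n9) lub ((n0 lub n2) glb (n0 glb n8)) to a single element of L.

n7 ∧ n9 = n9
n0 ∨ n2 = n2
n0 ∧ n8 = n0
n2 ∧ n0 = n0
n9 ∨ n0 = n9

n9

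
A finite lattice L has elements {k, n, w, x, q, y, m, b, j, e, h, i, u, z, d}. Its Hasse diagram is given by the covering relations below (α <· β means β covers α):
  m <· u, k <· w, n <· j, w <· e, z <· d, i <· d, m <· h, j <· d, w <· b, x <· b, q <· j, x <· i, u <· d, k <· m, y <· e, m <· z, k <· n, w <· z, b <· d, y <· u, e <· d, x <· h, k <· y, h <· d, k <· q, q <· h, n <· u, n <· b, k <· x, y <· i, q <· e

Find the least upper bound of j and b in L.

d

Common upper bounds of {j, b}: d.
The least among these is d.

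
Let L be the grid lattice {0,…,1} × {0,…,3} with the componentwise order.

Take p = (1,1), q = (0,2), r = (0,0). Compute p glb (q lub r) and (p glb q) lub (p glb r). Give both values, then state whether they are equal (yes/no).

(0,1); (0,1); yes

q lub r = (0,2), so p glb (q lub r) = (1,1) glb (0,2) = (0,1).
p glb q = (0,1) and p glb r = (0,0), so (p glb q) lub (p glb r) = (0,1) lub (0,0) = (0,1).
Equal: yes.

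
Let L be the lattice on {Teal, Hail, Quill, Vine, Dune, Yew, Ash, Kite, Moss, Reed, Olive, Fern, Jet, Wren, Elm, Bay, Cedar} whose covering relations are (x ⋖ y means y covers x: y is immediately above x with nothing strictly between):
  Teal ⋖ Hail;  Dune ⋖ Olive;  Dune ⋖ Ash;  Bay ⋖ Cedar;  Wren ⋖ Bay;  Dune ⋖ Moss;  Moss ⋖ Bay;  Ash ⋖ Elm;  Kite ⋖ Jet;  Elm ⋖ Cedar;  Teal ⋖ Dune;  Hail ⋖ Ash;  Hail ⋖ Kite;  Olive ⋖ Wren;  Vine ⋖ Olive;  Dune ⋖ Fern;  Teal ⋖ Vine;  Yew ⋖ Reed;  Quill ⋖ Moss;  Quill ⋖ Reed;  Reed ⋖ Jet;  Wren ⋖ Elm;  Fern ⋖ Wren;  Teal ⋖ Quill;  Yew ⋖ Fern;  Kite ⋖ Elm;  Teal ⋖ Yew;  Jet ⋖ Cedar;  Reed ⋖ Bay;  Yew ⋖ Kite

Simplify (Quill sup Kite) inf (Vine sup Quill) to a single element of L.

Reed

Quill ∨ Kite = Jet
Vine ∨ Quill = Bay
Jet ∧ Bay = Reed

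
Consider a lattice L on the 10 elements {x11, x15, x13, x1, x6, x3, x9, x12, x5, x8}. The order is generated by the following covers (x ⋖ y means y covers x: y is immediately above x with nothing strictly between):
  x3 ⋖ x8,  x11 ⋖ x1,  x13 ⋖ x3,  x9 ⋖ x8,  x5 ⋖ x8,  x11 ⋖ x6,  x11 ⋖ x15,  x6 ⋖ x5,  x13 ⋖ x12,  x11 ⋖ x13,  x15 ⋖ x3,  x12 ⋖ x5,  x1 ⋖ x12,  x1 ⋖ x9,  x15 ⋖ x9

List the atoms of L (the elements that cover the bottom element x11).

x1, x13, x15, x6

The atoms are exactly the elements that cover x11: x1, x13, x15, x6.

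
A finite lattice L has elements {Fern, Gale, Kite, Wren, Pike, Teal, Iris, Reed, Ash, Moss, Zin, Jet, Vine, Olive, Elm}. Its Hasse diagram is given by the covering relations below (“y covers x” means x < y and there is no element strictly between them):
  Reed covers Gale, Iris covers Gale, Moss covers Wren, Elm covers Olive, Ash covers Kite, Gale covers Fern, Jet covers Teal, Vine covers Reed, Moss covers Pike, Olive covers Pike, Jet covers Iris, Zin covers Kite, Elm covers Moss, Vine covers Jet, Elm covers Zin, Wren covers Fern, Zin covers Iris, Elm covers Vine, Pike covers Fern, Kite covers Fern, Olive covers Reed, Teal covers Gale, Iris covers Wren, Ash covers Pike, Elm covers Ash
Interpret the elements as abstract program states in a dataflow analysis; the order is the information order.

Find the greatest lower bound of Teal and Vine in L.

Common lower bounds of {Teal, Vine}: Fern, Gale, Teal.
The greatest among these is Teal.

Teal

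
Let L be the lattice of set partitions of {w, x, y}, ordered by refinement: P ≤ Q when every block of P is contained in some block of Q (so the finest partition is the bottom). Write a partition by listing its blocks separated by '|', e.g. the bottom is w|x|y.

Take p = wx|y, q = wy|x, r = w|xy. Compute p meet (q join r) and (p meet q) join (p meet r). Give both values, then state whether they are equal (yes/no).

wx|y; w|x|y; no

q join r = wxy, so p meet (q join r) = wx|y meet wxy = wx|y.
p meet q = w|x|y and p meet r = w|x|y, so (p meet q) join (p meet r) = w|x|y join w|x|y = w|x|y.
Equal: no.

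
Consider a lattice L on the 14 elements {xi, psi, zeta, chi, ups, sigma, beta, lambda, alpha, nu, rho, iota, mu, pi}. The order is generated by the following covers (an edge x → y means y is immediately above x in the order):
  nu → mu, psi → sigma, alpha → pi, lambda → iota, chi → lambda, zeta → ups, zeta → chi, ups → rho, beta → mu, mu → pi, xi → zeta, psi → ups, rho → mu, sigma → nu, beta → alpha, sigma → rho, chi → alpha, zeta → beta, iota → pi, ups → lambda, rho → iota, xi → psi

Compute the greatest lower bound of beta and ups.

Common lower bounds of {beta, ups}: xi, zeta.
The greatest among these is zeta.

zeta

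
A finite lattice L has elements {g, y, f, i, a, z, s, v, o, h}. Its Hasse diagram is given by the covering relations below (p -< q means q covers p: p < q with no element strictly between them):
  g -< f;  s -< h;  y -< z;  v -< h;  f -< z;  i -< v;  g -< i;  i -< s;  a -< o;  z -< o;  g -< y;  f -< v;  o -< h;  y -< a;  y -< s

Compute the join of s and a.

Common upper bounds of {s, a}: h.
The least among these is h.

h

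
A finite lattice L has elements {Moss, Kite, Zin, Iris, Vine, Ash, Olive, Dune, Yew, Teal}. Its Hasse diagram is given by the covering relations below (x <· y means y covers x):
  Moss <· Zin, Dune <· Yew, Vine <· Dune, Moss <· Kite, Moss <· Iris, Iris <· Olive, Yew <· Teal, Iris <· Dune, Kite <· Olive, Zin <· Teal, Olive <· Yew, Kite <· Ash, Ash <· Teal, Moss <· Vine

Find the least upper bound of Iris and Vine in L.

Common upper bounds of {Iris, Vine}: Dune, Teal, Yew.
The least among these is Dune.

Dune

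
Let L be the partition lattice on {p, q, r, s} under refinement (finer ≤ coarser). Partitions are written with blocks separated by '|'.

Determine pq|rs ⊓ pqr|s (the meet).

Common lower bounds of {pq|rs, pqr|s}: pq|r|s, p|q|r|s.
The greatest among these is pq|r|s.

pq|r|s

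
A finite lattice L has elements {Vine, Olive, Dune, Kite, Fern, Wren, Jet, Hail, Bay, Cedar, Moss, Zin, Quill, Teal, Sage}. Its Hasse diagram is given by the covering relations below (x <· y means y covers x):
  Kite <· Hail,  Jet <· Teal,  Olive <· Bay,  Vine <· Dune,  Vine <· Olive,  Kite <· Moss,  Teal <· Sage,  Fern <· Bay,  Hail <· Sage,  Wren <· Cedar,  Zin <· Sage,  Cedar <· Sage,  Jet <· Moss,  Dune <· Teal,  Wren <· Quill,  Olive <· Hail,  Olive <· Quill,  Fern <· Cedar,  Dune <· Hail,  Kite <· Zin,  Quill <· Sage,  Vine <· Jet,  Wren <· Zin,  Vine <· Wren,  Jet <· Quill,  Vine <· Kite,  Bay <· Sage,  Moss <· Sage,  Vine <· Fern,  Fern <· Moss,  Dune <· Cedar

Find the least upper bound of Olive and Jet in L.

Quill

Common upper bounds of {Olive, Jet}: Quill, Sage.
The least among these is Quill.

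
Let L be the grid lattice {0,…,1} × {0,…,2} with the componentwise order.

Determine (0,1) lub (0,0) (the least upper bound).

(0,1)

In a product of chains, the join is componentwise max, giving (0,1).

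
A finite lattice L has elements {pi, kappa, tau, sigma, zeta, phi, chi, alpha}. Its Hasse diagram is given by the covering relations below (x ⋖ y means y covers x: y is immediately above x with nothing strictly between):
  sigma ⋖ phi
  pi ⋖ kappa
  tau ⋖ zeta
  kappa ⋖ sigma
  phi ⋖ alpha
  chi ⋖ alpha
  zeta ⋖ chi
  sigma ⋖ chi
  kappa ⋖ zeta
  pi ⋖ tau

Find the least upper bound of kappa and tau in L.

Common upper bounds of {kappa, tau}: alpha, chi, zeta.
The least among these is zeta.

zeta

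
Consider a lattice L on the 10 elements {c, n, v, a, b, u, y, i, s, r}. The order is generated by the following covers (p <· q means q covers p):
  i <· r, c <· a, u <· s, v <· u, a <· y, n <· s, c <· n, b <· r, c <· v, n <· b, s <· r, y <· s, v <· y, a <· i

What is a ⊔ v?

y

Common upper bounds of {a, v}: r, s, y.
The least among these is y.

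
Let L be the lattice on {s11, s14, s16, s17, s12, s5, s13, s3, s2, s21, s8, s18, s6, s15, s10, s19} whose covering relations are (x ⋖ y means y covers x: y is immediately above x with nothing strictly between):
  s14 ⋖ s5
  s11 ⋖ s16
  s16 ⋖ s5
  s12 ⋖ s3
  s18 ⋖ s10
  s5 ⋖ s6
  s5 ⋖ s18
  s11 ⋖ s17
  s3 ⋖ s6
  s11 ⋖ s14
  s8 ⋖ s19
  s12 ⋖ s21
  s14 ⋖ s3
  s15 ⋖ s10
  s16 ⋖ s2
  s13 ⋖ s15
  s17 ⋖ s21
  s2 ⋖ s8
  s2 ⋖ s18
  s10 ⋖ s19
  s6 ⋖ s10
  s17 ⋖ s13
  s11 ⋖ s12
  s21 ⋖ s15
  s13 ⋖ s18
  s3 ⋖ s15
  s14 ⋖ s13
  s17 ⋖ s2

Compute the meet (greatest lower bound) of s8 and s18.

Common lower bounds of {s8, s18}: s11, s16, s17, s2.
The greatest among these is s2.

s2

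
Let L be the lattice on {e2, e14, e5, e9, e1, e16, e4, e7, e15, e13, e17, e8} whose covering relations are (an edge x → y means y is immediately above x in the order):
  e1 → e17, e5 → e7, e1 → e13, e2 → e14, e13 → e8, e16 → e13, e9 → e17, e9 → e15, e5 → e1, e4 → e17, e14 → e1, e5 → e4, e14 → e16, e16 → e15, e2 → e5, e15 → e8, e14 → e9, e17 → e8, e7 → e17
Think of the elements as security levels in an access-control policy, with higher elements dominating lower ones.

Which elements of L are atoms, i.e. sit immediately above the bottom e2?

The atoms are exactly the elements that cover e2: e14, e5.

e14, e5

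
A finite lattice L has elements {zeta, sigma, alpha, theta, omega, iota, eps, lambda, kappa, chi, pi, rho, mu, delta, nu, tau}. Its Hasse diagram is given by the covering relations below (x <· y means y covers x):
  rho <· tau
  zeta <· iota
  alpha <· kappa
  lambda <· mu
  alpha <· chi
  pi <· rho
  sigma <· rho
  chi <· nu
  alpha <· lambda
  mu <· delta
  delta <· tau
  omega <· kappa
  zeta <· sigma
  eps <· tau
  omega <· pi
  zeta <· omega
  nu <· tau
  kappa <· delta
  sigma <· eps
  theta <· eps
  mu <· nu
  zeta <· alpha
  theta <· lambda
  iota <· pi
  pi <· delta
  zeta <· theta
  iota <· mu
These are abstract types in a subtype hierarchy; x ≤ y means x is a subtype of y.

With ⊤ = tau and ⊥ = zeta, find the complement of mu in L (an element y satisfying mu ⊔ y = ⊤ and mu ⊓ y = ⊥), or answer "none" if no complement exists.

Need y with mu ∨ y = tau and mu ∧ y = zeta.
Checking each element gives: sigma.

sigma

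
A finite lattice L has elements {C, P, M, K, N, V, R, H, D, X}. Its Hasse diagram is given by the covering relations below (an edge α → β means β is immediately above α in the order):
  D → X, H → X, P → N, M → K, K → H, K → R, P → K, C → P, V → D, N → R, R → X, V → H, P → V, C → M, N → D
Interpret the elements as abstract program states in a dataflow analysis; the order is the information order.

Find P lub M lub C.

K

Common upper bounds of {P, M, C}: H, K, R, X.
The least among these is K.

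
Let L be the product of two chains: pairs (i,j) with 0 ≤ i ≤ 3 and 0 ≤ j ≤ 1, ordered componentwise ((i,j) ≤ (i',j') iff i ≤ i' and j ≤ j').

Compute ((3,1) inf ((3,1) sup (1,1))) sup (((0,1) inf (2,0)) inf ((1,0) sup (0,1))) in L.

(3,1) ∨ (1,1) = (3,1)
(3,1) ∧ (3,1) = (3,1)
(0,1) ∧ (2,0) = (0,0)
(1,0) ∨ (0,1) = (1,1)
(0,0) ∧ (1,1) = (0,0)
(3,1) ∨ (0,0) = (3,1)

(3,1)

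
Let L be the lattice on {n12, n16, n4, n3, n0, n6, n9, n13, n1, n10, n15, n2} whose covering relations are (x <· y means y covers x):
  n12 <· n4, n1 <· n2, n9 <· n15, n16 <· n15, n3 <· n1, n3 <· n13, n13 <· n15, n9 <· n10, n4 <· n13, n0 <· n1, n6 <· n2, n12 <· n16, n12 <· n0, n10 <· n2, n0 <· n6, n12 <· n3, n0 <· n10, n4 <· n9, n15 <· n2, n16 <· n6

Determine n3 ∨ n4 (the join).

Common upper bounds of {n3, n4}: n13, n15, n2.
The least among these is n13.

n13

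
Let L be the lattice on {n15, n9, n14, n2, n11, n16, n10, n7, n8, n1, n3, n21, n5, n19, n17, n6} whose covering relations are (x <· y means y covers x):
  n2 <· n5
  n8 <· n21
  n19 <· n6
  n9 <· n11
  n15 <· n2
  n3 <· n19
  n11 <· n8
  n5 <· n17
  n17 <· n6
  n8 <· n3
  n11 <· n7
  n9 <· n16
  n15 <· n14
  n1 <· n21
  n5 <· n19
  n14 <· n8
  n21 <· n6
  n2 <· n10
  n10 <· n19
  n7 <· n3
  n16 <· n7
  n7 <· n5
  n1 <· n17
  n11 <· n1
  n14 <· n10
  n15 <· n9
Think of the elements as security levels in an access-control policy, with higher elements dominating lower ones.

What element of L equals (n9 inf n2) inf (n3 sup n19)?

n15

n9 ∧ n2 = n15
n3 ∨ n19 = n19
n15 ∧ n19 = n15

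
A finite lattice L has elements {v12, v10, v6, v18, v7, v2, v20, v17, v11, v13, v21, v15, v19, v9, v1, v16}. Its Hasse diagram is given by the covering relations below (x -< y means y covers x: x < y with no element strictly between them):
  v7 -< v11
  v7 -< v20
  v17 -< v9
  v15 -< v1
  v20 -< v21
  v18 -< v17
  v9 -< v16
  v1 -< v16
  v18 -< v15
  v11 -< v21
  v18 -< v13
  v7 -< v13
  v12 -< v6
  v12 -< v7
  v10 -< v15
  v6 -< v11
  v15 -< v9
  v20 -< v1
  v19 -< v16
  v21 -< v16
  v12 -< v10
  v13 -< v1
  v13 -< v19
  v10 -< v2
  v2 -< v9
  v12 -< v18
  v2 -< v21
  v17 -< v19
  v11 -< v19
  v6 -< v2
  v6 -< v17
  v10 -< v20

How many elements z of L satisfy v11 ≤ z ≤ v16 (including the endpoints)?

The interval [v11, v16] = {v11, v16, v19, v21}, which has 4 elements.

4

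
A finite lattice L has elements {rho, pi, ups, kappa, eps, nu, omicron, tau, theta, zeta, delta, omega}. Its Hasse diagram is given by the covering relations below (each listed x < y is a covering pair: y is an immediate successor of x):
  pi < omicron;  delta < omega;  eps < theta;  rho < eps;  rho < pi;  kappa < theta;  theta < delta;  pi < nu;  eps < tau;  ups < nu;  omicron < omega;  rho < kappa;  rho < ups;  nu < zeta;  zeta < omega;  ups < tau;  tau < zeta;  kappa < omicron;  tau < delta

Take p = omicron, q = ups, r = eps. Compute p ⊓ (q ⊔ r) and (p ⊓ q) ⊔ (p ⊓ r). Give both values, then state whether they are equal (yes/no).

rho; rho; yes

q ⊔ r = tau, so p ⊓ (q ⊔ r) = omicron ⊓ tau = rho.
p ⊓ q = rho and p ⊓ r = rho, so (p ⊓ q) ⊔ (p ⊓ r) = rho ⊔ rho = rho.
Equal: yes.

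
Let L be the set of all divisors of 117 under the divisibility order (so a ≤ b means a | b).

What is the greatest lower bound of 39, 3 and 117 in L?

3

In the divisibility order, the meet is the greatest common divisor: gcd(39, 3, 117) = 3.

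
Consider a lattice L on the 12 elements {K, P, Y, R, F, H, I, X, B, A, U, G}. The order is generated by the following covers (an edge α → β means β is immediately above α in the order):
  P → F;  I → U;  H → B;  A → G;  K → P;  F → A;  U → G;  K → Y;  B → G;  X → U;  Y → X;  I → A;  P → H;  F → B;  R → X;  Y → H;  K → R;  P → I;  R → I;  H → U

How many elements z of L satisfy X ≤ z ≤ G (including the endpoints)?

The interval [X, G] = {G, U, X}, which has 3 elements.

3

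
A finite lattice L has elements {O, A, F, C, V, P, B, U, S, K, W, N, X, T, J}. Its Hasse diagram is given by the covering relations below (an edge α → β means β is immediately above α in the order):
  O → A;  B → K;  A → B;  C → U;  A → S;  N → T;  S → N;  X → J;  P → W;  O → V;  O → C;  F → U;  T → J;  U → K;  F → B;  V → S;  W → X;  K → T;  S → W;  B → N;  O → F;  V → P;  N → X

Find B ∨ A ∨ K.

K

Common upper bounds of {B, A, K}: J, K, T.
The least among these is K.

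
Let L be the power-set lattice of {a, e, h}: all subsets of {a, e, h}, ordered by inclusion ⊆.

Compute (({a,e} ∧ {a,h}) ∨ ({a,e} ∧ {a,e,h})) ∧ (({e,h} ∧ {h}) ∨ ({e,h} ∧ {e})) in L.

{e}

{a,e} ∧ {a,h} = {a}
{a,e} ∧ {a,e,h} = {a,e}
{a} ∨ {a,e} = {a,e}
{e,h} ∧ {h} = {h}
{e,h} ∧ {e} = {e}
{h} ∨ {e} = {e,h}
{a,e} ∧ {e,h} = {e}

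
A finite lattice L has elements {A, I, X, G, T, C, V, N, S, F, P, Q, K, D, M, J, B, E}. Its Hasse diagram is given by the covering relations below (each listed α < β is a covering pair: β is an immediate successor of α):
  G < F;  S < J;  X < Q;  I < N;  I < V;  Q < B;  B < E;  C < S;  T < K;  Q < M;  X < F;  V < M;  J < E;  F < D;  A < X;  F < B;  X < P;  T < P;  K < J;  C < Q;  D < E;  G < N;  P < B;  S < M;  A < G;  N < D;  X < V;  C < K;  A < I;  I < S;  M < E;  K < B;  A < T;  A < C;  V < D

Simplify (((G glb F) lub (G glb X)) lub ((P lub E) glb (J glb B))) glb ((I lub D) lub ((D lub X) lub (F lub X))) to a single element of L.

G ∧ F = G
G ∧ X = A
G ∨ A = G
P ∨ E = E
J ∧ B = K
E ∧ K = K
G ∨ K = B
I ∨ D = D
D ∨ X = D
F ∨ X = F
D ∨ F = D
D ∨ D = D
B ∧ D = F

F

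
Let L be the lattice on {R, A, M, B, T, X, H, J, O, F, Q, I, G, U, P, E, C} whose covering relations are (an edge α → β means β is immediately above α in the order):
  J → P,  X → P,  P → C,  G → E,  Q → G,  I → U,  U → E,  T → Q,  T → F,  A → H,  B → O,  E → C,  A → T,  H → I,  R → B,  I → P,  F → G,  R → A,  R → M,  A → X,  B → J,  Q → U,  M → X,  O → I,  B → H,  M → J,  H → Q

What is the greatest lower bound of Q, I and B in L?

B

Common lower bounds of {Q, I, B}: B, R.
The greatest among these is B.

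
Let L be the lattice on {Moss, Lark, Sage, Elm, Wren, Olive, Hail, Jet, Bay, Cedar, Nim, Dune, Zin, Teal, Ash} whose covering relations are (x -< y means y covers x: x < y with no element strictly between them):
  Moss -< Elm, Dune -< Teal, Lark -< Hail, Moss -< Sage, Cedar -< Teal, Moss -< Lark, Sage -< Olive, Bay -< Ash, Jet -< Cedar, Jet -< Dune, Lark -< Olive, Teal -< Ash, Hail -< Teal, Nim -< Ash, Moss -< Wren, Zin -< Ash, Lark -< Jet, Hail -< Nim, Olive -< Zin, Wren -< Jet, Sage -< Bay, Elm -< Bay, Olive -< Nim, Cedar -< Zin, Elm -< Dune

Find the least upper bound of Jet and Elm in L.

Dune

Common upper bounds of {Jet, Elm}: Ash, Dune, Teal.
The least among these is Dune.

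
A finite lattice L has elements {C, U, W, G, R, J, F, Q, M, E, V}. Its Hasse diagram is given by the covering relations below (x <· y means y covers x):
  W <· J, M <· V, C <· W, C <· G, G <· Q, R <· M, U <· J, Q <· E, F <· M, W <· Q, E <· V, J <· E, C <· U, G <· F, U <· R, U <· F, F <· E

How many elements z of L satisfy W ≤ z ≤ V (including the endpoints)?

The interval [W, V] = {E, J, Q, V, W}, which has 5 elements.

5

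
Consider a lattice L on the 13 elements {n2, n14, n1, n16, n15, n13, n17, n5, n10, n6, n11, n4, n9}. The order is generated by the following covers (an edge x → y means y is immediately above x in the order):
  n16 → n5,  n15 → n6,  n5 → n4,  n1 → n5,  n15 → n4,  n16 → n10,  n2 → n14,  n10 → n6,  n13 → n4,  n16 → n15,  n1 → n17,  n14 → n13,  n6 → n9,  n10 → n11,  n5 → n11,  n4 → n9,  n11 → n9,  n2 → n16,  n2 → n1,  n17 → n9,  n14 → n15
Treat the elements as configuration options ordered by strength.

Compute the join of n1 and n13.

n4

Common upper bounds of {n1, n13}: n4, n9.
The least among these is n4.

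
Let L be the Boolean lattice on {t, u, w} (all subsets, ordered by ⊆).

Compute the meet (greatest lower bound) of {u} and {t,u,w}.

{u}

Common lower bounds of {{u}, {t,u,w}}: {u}, ∅.
The greatest among these is {u}.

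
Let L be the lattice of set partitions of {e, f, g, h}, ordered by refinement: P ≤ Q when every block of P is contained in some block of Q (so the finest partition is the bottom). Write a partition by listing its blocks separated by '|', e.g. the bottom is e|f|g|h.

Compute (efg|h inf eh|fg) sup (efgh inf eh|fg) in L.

eh|fg

efg|h ∧ eh|fg = e|fg|h
efgh ∧ eh|fg = eh|fg
e|fg|h ∨ eh|fg = eh|fg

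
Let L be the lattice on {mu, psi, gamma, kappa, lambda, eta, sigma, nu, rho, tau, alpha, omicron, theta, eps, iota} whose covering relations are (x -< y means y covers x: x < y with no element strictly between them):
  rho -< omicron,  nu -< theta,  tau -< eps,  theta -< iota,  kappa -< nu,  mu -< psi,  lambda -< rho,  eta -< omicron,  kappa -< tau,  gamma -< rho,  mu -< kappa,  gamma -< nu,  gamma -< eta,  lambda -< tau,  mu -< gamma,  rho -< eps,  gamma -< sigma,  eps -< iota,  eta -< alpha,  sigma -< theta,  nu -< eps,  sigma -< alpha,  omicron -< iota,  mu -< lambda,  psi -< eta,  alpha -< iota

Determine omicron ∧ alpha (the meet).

eta

Common lower bounds of {omicron, alpha}: eta, gamma, mu, psi.
The greatest among these is eta.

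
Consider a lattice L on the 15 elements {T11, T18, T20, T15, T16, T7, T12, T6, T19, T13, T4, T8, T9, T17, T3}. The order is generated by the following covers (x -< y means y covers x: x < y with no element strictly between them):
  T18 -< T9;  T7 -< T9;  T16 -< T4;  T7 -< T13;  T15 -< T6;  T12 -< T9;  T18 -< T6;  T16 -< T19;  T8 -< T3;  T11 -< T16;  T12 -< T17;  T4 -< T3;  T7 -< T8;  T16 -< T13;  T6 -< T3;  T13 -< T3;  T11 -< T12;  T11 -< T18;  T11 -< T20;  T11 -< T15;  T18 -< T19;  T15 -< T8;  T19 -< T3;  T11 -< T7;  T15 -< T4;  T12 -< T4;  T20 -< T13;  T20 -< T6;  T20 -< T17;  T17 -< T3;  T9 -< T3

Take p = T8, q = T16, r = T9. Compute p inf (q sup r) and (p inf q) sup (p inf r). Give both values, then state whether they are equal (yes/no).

q sup r = T3, so p inf (q sup r) = T8 inf T3 = T8.
p inf q = T11 and p inf r = T7, so (p inf q) sup (p inf r) = T11 sup T7 = T7.
Equal: no.

T8; T7; no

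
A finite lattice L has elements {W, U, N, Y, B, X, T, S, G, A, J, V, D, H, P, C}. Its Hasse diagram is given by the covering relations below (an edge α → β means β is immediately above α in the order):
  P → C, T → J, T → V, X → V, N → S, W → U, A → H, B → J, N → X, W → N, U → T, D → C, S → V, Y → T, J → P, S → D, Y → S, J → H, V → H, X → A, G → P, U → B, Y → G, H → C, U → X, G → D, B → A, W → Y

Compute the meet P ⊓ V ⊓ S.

Y

Common lower bounds of {P, V, S}: W, Y.
The greatest among these is Y.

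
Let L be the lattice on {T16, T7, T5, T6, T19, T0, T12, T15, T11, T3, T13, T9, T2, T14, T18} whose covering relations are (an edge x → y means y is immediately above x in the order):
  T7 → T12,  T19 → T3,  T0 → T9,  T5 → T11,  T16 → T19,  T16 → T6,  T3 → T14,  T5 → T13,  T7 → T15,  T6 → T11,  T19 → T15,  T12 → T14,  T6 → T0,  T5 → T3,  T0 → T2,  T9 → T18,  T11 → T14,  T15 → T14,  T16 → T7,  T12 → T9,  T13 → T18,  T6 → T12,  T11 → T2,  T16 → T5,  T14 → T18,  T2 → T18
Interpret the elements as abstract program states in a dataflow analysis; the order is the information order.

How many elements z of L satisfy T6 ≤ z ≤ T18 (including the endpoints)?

The interval [T6, T18] = {T0, T11, T12, T14, T18, T2, T6, T9}, which has 8 elements.

8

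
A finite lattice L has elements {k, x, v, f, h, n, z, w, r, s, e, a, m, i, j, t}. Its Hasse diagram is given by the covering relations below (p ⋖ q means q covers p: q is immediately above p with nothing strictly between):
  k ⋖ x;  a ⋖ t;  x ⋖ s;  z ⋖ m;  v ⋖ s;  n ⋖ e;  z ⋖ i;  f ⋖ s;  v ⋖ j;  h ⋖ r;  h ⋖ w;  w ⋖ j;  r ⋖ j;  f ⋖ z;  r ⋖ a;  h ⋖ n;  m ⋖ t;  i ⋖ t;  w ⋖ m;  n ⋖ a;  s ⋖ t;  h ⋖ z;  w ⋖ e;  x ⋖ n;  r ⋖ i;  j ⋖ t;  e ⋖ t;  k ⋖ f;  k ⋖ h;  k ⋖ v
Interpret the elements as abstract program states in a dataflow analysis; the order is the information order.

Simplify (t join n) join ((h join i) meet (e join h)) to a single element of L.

t

t ∨ n = t
h ∨ i = i
e ∨ h = e
i ∧ e = h
t ∨ h = t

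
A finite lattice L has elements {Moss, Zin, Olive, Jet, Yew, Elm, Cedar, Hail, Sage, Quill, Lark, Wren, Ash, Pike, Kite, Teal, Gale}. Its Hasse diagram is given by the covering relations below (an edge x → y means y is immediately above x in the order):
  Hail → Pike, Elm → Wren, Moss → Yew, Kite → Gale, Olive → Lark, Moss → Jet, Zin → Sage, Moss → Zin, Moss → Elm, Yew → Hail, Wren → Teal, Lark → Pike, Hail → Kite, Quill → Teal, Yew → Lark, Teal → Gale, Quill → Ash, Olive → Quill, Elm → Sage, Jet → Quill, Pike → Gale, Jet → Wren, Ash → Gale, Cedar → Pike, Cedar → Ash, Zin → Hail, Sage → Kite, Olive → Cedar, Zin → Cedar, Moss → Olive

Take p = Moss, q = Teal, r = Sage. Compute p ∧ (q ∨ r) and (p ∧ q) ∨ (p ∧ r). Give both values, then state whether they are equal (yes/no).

q ∨ r = Gale, so p ∧ (q ∨ r) = Moss ∧ Gale = Moss.
p ∧ q = Moss and p ∧ r = Moss, so (p ∧ q) ∨ (p ∧ r) = Moss ∨ Moss = Moss.
Equal: yes.

Moss; Moss; yes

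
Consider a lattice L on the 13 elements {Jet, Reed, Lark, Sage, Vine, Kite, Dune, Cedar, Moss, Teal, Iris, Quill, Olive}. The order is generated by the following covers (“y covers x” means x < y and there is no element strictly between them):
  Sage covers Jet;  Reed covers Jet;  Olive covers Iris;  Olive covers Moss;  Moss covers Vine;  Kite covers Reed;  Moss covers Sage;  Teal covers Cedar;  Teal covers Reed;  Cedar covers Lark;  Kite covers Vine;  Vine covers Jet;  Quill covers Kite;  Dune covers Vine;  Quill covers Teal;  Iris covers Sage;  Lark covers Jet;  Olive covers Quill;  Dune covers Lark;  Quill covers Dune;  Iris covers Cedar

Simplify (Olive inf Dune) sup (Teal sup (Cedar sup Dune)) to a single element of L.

Quill

Olive ∧ Dune = Dune
Cedar ∨ Dune = Quill
Teal ∨ Quill = Quill
Dune ∨ Quill = Quill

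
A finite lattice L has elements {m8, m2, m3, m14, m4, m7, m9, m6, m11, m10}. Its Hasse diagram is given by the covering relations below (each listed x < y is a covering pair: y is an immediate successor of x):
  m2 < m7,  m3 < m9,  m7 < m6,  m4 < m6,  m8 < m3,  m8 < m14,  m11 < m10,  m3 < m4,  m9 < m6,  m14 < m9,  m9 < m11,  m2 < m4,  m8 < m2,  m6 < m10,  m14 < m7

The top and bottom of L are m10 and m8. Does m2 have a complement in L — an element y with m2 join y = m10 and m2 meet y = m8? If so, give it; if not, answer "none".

Need y with m2 ∨ y = m10 and m2 ∧ y = m8.
Checking each element gives: m11.

m11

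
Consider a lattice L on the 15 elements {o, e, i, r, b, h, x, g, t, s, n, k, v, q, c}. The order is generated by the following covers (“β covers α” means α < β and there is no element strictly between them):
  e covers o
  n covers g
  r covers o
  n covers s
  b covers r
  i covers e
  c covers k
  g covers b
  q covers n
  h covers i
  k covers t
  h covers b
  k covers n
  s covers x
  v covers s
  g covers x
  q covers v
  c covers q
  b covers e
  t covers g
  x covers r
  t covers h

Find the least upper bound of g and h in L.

Common upper bounds of {g, h}: c, k, t.
The least among these is t.

t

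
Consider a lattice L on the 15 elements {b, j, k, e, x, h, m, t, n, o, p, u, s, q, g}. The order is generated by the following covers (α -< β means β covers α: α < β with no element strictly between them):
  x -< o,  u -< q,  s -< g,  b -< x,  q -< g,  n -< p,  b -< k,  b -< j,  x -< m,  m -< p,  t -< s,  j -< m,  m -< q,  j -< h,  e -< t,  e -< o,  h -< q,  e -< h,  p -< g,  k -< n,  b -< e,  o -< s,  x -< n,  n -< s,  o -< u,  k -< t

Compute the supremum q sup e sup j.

q

Common upper bounds of {q, e, j}: g, q.
The least among these is q.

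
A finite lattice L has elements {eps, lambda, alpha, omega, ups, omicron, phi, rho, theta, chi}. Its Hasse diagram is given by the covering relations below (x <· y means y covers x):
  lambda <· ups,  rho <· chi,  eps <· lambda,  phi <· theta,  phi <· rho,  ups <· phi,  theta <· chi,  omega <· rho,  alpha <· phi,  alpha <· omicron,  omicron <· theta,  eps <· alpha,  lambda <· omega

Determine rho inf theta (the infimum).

phi

Common lower bounds of {rho, theta}: alpha, eps, lambda, phi, ups.
The greatest among these is phi.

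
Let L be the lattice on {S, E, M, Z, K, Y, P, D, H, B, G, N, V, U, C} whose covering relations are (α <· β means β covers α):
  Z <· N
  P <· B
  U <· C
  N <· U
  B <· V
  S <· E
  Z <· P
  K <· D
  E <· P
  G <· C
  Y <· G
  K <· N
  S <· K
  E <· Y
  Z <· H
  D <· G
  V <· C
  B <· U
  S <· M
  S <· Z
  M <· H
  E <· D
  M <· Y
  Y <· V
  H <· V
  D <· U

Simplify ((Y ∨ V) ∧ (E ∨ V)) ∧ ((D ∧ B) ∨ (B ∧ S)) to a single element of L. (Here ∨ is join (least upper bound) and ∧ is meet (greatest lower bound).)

Y ∨ V = V
E ∨ V = V
V ∧ V = V
D ∧ B = E
B ∧ S = S
E ∨ S = E
V ∧ E = E

E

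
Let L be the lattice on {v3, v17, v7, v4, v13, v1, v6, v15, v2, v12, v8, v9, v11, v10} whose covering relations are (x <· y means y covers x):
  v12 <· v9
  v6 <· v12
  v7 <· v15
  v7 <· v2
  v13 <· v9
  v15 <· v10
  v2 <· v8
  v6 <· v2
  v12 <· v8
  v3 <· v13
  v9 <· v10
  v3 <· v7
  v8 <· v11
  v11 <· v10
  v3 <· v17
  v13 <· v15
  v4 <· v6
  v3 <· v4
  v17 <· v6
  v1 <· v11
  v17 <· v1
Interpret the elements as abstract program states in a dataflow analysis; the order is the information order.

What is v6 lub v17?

Common upper bounds of {v6, v17}: v10, v11, v12, v2, v6, v8, v9.
The least among these is v6.

v6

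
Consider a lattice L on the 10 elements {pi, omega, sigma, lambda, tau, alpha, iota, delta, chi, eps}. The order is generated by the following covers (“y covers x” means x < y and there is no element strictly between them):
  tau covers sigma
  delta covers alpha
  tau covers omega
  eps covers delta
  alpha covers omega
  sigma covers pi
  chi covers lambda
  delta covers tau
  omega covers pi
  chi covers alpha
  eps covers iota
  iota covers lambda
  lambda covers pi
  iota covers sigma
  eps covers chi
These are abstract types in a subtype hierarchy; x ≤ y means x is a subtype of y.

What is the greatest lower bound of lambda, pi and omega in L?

pi

Common lower bounds of {lambda, pi, omega}: pi.
The greatest among these is pi.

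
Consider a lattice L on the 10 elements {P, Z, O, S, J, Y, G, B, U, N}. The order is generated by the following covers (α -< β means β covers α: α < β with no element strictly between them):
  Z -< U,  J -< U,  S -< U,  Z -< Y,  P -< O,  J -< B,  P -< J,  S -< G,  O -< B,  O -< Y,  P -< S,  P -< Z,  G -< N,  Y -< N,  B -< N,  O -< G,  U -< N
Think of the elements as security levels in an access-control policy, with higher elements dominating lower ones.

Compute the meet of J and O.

P

Common lower bounds of {J, O}: P.
The greatest among these is P.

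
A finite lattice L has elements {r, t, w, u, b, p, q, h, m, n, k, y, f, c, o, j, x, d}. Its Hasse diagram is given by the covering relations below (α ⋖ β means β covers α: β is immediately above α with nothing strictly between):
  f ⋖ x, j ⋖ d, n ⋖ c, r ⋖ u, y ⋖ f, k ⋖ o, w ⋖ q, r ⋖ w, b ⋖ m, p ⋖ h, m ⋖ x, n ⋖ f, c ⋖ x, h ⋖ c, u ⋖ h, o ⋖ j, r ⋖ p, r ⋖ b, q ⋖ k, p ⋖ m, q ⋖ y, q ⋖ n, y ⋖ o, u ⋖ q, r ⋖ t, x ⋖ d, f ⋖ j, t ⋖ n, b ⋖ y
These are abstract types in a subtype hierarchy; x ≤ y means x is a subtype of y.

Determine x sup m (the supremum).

x

Common upper bounds of {x, m}: d, x.
The least among these is x.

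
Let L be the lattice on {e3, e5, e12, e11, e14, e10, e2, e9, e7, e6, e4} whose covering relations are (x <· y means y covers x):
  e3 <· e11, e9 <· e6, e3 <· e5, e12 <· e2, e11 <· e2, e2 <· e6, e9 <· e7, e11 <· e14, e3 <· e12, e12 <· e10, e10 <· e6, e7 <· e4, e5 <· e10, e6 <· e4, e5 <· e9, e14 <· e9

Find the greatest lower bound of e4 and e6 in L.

Common lower bounds of {e4, e6}: e10, e11, e12, e14, e2, e3, e5, e6, e9.
The greatest among these is e6.

e6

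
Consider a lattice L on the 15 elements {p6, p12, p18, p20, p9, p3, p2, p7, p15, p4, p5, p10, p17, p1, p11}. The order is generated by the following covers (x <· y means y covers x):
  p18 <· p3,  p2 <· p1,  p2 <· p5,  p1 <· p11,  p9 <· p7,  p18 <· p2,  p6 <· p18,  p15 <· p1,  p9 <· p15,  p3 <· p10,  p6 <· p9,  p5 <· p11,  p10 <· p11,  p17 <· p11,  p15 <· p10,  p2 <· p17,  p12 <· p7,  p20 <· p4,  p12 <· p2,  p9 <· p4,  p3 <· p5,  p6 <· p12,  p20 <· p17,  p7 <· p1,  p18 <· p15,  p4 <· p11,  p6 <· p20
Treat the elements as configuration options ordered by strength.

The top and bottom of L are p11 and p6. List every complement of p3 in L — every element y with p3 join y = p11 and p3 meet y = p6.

p20, p4, p7

Need y with p3 ∨ y = p11 and p3 ∧ y = p6.
Checking each element gives: p20, p4, p7.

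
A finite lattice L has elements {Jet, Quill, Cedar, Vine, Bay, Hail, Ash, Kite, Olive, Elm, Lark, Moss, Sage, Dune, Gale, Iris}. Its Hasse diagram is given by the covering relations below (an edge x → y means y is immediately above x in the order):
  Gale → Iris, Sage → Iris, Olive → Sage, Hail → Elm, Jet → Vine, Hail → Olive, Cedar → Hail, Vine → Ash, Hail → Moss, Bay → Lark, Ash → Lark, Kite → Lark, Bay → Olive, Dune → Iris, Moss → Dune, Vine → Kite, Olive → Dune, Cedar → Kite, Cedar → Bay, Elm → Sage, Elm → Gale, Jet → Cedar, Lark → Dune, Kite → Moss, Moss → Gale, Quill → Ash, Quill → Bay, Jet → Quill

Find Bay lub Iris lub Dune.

Iris

Common upper bounds of {Bay, Iris, Dune}: Iris.
The least among these is Iris.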